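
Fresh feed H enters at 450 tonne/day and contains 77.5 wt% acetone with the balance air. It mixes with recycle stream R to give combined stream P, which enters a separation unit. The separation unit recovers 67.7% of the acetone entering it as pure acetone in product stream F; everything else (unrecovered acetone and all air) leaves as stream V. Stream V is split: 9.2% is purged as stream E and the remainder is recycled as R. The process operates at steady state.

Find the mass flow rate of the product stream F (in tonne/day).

acetone in P: m_A = 450×0.775 + (1−0.092)·(1−0.677)·m_A, so m_A = 348.75/0.7067 = 493.48 tonne/day.
Product F = 0.677×493.48 = 334.09 tonne/day.

334.1 tonne/day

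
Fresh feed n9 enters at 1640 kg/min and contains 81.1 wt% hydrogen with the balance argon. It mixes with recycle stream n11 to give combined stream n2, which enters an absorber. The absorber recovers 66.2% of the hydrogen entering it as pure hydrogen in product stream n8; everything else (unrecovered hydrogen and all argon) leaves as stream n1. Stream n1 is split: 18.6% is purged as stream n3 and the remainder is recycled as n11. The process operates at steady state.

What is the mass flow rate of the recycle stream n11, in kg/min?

1861 kg/min

argon enters only via n9 and leaves only via the purge: 1640×0.189 = 0.186×(argon in n1), and the absorber passes all argon, so argon in n2 = argon in n1 = 1666.5 kg/min.
hydrogen in n2: m_A = 1640×0.811 + (1−0.186)·(1−0.662)·m_A, so m_A = 1330/0.7249 = 1834.9 kg/min.
n1 = (1−0.662)×1834.9 + 1666.5 = 2286.6 kg/min.
Recycle n11 = (1−0.186)×2286.6 = 1861.3 kg/min.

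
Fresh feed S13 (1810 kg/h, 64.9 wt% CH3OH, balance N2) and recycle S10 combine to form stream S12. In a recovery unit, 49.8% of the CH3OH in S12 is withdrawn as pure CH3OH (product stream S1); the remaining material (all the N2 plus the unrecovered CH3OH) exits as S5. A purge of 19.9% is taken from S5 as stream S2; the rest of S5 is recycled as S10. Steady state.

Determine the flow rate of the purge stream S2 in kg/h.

831.6 kg/h

N2 enters only via S13 and leaves only via the purge: 1810×0.351 = 0.199×(N2 in S5), and the recovery unit passes all N2, so N2 in S12 = N2 in S5 = 3192.5 kg/h.
CH3OH in S12: m_A = 1810×0.649 + (1−0.199)·(1−0.498)·m_A, so m_A = 1174.7/0.5979 = 1964.7 kg/h.
S5 = (1−0.498)×1964.7 + 3192.5 = 4178.8 kg/h.
Purge S2 = 0.199×4178.8 = 831.58 kg/h.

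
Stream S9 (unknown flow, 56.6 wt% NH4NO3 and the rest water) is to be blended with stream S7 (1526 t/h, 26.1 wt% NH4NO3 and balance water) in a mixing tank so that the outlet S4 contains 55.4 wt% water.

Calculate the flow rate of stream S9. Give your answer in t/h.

2353 t/h

Let S9 be the unknown flow. Total out = 1526 + S9.
water balance: 1127.7 + 0.434·S9 = 0.554·(1526 + S9)
(0.434 − 0.554)·S9 = 0.554×1526 − 1127.7 = -282.31
S9 = -282.31 / -0.120 = 2352.6 t/h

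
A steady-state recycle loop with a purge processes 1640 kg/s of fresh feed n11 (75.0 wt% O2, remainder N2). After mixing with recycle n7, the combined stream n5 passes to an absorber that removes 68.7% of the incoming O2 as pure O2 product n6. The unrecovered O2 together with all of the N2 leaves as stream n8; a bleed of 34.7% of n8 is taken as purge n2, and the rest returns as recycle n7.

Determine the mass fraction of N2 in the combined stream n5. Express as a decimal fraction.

0.433

N2 enters only via n11 and leaves only via the purge: 1640×0.250 = 0.347×(N2 in n8), and the absorber passes all N2, so N2 in n5 = N2 in n8 = 1181.6 kg/s.
O2 in n5: m_A = 1640×0.750 + (1−0.347)·(1−0.687)·m_A, so m_A = 1230/0.7956 = 1546 kg/s.
n5 = 1546 + 1181.6 = 2727.5 kg/s.
N2 fraction in n5 = 1181.6/2727.5 = 0.433.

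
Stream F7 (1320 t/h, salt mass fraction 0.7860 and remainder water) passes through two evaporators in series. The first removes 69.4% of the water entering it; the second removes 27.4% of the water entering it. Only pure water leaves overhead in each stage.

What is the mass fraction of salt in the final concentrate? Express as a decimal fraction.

water in feed = 1320×0.214 = 282.48 t/h.
After stage 1: water left = (1−0.694)×282.48 = 86.439; stream total = 1124 t/h.
After stage 2: water left = (1−0.274)×86.439 = 62.755; final concentrate = 1100.3 t/h.
salt fraction = 1037.5/1100.3 = 0.9430.

0.9430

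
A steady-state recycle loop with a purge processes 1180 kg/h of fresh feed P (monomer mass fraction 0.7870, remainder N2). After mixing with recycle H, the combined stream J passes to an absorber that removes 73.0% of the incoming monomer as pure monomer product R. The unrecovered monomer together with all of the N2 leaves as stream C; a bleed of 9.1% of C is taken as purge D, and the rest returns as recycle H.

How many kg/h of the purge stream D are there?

N2 enters only via P and leaves only via the purge: 1180×0.213 = 0.091×(N2 in C), and the absorber passes all N2, so N2 in J = N2 in C = 2762 kg/h.
monomer in J: m_A = 1180×0.787 + (1−0.091)·(1−0.730)·m_A, so m_A = 928.66/0.7546 = 1230.7 kg/h.
C = (1−0.730)×1230.7 + 2762 = 3094.3 kg/h.
Purge D = 0.091×3094.3 = 281.58 kg/h.

281.6 kg/h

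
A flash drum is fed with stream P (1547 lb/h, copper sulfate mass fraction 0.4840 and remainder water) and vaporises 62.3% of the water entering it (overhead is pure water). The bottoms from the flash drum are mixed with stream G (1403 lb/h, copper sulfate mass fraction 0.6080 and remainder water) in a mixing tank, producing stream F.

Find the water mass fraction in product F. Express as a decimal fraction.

Vapour removed = 0.623×0.516×1547 = 497.31 lb/h; concentrate = 1049.7 lb/h.
water reaching the mixer = 300.94 (from concentrate) + 1403×0.392 = 850.92 lb/h.
Product flow = 1049.7 + 1403 = 2452.7 lb/h; water fraction = 0.3469.

0.3469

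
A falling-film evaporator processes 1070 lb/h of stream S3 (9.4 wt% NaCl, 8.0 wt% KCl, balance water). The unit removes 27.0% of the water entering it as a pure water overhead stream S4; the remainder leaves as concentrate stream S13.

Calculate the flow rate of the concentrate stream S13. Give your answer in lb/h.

831.4 lb/h

water entering = 1070×0.826 = 883.82 lb/h; overhead removed = 0.270×883.82 = 238.63 lb/h.
Concentrate = 1070 − 238.63 = 831.37 lb/h.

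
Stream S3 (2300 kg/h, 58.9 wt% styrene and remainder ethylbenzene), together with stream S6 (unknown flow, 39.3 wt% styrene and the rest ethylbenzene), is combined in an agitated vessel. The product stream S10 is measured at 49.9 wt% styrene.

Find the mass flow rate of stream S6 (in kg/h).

Let S6 be the unknown flow. Total out = 2300 + S6.
styrene balance: 1354.7 + 0.393·S6 = 0.499·(2300 + S6)
(0.393 − 0.499)·S6 = 0.499×2300 − 1354.7 = -207
S6 = -207 / -0.106 = 1952.8 kg/h

1953 kg/h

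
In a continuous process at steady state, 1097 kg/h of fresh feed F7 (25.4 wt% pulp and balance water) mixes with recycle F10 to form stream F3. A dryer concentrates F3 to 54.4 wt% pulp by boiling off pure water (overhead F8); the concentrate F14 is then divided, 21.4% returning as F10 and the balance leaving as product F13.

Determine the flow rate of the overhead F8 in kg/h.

Overall pulp balance (none leaves overhead): pulp in fresh feed = pulp in product, i.e. 1097×0.254 = (1−0.214)·F14·0.544.
F14 = 278.64/(0.544×0.786) = 651.66 kg/h.
Recycle F10 = 0.214×651.66 = 139.45 kg/h.
Combined feed F3 = 1097 + 139.45 = 1236.5 kg/h.
Overhead F8 = F3 − F14 = 1236.5 − 651.66 = 584.8 kg/h.

584.8 kg/h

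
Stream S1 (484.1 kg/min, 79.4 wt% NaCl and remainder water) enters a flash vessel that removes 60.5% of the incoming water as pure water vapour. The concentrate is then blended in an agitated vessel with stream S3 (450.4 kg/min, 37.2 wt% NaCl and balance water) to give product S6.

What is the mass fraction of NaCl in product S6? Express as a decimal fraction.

Vapour removed = 0.605×0.206×484.1 = 60.333 kg/min; concentrate = 423.77 kg/min.
NaCl reaching the mixer = 384.38 (from concentrate) + 450.4×0.372 = 551.92 kg/min.
Product flow = 423.77 + 450.4 = 874.17 kg/min; NaCl fraction = 0.631.

0.631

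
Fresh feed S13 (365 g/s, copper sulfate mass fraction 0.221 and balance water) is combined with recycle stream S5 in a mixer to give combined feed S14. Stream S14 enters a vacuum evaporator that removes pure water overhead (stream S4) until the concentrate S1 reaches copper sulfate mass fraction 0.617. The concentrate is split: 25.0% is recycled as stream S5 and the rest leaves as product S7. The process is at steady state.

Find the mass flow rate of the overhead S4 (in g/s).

Overall copper sulfate balance (none leaves overhead): copper sulfate in fresh feed = copper sulfate in product, i.e. 365×0.221 = (1−0.250)·S1·0.617.
S1 = 80.665/(0.617×0.750) = 174.32 g/s.
Recycle S5 = 0.250×174.32 = 43.579 g/s.
Combined feed S14 = 365 + 43.579 = 408.58 g/s.
Overhead S4 = S14 − S1 = 408.58 − 174.32 = 234.26 g/s.

234.3 g/s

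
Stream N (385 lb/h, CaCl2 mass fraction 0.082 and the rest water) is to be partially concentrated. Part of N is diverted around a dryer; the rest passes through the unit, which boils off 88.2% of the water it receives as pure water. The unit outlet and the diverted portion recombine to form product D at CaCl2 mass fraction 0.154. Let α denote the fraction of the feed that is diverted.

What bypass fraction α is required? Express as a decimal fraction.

All 385×0.082 = 31.57 lb/h of CaCl2 reaches D, so D = 31.57/0.154 = 205 lb/h and vapour = 180 lb/h.
The evaporator receives (1−α)·385 of feed at 0.918 water and removes 0.882 of that water:
0.882×0.918×(1−α)×385 = 180
(1−α) = 180/311.73 = 0.5774;  α = 0.4226.

0.423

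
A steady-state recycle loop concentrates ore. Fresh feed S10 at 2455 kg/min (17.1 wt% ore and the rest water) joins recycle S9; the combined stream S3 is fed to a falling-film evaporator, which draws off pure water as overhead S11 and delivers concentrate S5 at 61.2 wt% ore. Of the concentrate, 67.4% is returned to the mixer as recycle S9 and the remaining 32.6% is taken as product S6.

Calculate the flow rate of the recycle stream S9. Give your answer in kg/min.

1418 kg/min

Overall ore balance (none leaves overhead): ore in fresh feed = ore in product, i.e. 2455×0.171 = (1−0.674)·S5·0.612.
S5 = 419.81/(0.612×0.326) = 2104.2 kg/min.
Recycle S9 = 0.674×2104.2 = 1418.2 kg/min.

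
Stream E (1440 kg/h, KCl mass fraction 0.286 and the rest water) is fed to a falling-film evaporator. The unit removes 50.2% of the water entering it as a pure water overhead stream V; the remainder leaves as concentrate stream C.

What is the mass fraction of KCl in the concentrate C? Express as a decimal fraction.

KCl is not removed: 1440×0.286 = 411.84 kg/h of KCl enters C.
water entering = 1440×0.714 = 1028.2 kg/h; overhead removed = 0.502×1028.2 = 516.14 kg/h.
Concentrate = 1440 − 516.14 = 923.86 kg/h.
Mass fraction = 411.84/923.86 = 0.446.

0.446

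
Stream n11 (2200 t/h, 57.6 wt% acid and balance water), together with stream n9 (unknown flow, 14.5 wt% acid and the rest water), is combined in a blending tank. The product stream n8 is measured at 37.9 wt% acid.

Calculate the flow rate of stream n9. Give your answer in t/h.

Let n9 be the unknown flow. Total out = 2200 + n9.
acid balance: 1267.2 + 0.145·n9 = 0.379·(2200 + n9)
(0.145 − 0.379)·n9 = 0.379×2200 − 1267.2 = -433.4
n9 = -433.4 / -0.234 = 1852.1 t/h

1852 t/h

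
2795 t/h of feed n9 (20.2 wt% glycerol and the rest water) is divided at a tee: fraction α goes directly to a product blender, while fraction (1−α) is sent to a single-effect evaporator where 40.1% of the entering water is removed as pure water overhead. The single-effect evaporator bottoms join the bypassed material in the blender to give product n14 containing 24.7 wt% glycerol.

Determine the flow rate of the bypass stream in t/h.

1204 t/h

All 2795×0.202 = 564.59 t/h of glycerol reaches n14, so n14 = 564.59/0.247 = 2285.8 t/h and vapour = 509.21 t/h.
The evaporator receives (1−α)·2795 of feed at 0.798 water and removes 0.401 of that water:
0.401×0.798×(1−α)×2795 = 509.21
(1−α) = 509.21/894.39 = 0.5693;  α = 0.4307.
Bypass flow = 0.4307×2795 = 1203.7 t/h.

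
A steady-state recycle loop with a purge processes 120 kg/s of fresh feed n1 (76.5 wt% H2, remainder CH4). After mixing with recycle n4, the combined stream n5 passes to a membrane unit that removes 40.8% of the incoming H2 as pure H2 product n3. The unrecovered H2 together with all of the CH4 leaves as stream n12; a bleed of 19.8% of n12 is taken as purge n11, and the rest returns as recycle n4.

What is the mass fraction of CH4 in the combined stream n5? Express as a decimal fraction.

0.449

CH4 enters only via n1 and leaves only via the purge: 120×0.235 = 0.198×(CH4 in n12), and the membrane unit passes all CH4, so CH4 in n5 = CH4 in n12 = 142.42 kg/s.
H2 in n5: m_A = 120×0.765 + (1−0.198)·(1−0.408)·m_A, so m_A = 91.8/0.5252 = 174.79 kg/s.
n5 = 174.79 + 142.42 = 317.21 kg/s.
CH4 fraction in n5 = 142.42/317.21 = 0.449.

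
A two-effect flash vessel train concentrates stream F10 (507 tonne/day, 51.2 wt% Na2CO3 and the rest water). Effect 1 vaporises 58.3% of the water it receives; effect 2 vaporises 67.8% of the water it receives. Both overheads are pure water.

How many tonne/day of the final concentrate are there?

water in feed = 507×0.488 = 247.42 tonne/day.
After stage 1: water left = (1−0.583)×247.42 = 103.17; stream total = 362.76 tonne/day.
After stage 2: water left = (1−0.678)×103.17 = 33.222; final concentrate = 292.81 tonne/day.

292.8 tonne/day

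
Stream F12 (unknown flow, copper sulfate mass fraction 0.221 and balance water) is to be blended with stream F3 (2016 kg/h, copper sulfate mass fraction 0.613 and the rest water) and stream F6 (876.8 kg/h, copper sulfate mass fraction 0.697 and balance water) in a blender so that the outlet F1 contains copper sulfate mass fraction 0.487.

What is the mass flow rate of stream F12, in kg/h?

Let F12 be the unknown flow. Total out = 2892.8 + F12.
copper sulfate balance: 1846.9 + 0.221·F12 = 0.487·(2892.8 + F12)
(0.221 − 0.487)·F12 = 0.487×2892.8 − 1846.9 = -438.14
F12 = -438.14 / -0.266 = 1647.2 kg/h

1647 kg/h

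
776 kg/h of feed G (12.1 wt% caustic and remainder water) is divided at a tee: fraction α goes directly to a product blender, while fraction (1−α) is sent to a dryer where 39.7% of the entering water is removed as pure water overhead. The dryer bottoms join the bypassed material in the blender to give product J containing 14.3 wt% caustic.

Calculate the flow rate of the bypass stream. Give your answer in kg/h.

433.9 kg/h

All 776×0.121 = 93.896 kg/h of caustic reaches J, so J = 93.896/0.143 = 656.62 kg/h and vapour = 119.38 kg/h.
The evaporator receives (1−α)·776 of feed at 0.879 water and removes 0.397 of that water:
0.397×0.879×(1−α)×776 = 119.38
(1−α) = 119.38/270.8 = 0.4409;  α = 0.5591.
Bypass flow = 0.5591×776 = 433.89 kg/h.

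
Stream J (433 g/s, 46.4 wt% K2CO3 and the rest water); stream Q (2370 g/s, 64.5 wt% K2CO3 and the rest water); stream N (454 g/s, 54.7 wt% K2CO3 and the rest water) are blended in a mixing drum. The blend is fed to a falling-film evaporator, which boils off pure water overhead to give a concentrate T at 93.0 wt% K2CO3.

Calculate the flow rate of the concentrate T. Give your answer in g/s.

K2CO3 entering = 433×0.464 + 2370×0.645 + 454×0.547 = 1977.9 g/s.
All K2CO3 reports to T, so T = 1977.9/0.930 = 2126.8 g/s.

2127 g/s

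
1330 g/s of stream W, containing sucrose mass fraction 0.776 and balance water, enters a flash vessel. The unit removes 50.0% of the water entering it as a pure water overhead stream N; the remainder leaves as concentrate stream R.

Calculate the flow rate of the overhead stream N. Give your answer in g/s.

water entering = 1330×0.224 = 297.92 g/s; overhead removed = 0.500×297.92 = 148.96 g/s.

149 g/s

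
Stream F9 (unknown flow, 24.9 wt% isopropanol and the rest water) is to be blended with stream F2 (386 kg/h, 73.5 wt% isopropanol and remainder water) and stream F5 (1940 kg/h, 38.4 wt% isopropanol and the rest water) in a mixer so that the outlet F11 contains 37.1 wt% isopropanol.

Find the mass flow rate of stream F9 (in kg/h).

Let F9 be the unknown flow. Total out = 2326 + F9.
isopropanol balance: 1028.7 + 0.249·F9 = 0.371·(2326 + F9)
(0.249 − 0.371)·F9 = 0.371×2326 − 1028.7 = -165.72
F9 = -165.72 / -0.122 = 1358.4 kg/h

1358 kg/h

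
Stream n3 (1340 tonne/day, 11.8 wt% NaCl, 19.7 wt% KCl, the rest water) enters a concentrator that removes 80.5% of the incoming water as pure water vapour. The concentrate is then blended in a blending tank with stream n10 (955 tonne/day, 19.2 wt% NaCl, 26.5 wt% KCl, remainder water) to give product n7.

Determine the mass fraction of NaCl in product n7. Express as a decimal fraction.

Vapour removed = 0.805×0.685×1340 = 738.91 tonne/day; concentrate = 601.09 tonne/day.
NaCl reaching the mixer = 158.12 (from concentrate) + 955×0.192 = 341.48 tonne/day.
Product flow = 601.09 + 955 = 1556.1 tonne/day; NaCl fraction = 0.2194.

0.2194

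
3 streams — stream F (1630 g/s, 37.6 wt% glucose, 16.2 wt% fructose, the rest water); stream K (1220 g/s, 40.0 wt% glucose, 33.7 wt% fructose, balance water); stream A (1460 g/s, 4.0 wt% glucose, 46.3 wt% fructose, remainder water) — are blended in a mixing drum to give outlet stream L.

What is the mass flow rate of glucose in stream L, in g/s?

1159 g/s

glucose out = glucose in = 1630×0.376 + 1220×0.400 + 1460×0.040 = 1159.3 g/s.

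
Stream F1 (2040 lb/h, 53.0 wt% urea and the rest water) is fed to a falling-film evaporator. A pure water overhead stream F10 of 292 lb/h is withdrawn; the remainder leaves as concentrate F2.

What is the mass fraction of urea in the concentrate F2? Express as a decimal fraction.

0.619

urea is not removed: 2040×0.530 = 1081.2 lb/h of urea enters F2.
Concentrate = 2040 − 292 = 1748 lb/h.
Mass fraction = 1081.2/1748 = 0.619.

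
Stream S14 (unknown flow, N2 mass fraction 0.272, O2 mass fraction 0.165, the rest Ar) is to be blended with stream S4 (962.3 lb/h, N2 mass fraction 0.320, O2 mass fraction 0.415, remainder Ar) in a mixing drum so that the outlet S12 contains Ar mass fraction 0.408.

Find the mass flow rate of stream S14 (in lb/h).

Let S14 be the unknown flow. Total out = 962.3 + S14.
Ar balance: 255.01 + 0.563·S14 = 0.408·(962.3 + S14)
(0.563 − 0.408)·S14 = 0.408×962.3 − 255.01 = 137.61
S14 = 137.61 / 0.155 = 887.8 lb/h

887.8 lb/h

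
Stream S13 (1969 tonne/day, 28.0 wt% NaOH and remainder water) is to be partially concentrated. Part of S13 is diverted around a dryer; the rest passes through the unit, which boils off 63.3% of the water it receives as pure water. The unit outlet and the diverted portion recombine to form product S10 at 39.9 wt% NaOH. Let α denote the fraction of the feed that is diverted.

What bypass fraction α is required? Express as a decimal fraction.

0.346

All 1969×0.280 = 551.32 tonne/day of NaOH reaches S10, so S10 = 551.32/0.399 = 1381.8 tonne/day and vapour = 587.25 tonne/day.
The evaporator receives (1−α)·1969 of feed at 0.720 water and removes 0.633 of that water:
0.633×0.720×(1−α)×1969 = 587.25
(1−α) = 587.25/897.39 = 0.6544;  α = 0.3456.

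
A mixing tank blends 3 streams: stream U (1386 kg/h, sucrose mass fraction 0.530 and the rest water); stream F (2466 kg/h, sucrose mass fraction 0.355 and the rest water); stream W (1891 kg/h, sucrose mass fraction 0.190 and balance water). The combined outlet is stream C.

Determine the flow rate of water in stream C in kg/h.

3774 kg/h

water out = water in = 1386×0.470 + 2466×0.645 + 1891×0.810 = 3773.7 kg/h.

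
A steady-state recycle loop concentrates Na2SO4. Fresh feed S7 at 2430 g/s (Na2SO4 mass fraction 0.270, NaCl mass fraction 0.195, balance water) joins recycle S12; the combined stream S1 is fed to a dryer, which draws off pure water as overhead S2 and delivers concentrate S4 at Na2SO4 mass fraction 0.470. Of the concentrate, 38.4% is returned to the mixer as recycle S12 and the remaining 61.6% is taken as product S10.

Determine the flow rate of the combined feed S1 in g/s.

Overall Na2SO4 balance (none leaves overhead): Na2SO4 in fresh feed = Na2SO4 in product, i.e. 2430×0.270 = (1−0.384)·S4·0.470.
S4 = 656.1/(0.470×0.616) = 2266.2 g/s.
Recycle S12 = 0.384×2266.2 = 870.21 g/s.
Combined feed S1 = 2430 + 870.21 = 3300.2 g/s.

3300 g/s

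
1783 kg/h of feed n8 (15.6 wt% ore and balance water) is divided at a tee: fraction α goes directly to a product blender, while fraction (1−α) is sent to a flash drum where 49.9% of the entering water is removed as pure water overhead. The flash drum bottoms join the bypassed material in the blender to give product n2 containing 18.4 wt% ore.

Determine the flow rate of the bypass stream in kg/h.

1139 kg/h

All 1783×0.156 = 278.15 kg/h of ore reaches n2, so n2 = 278.15/0.184 = 1511.7 kg/h and vapour = 271.33 kg/h.
The evaporator receives (1−α)·1783 of feed at 0.844 water and removes 0.499 of that water:
0.499×0.844×(1−α)×1783 = 271.33
(1−α) = 271.33/750.92 = 0.3613;  α = 0.6387.
Bypass flow = 0.6387×1783 = 1138.8 kg/h.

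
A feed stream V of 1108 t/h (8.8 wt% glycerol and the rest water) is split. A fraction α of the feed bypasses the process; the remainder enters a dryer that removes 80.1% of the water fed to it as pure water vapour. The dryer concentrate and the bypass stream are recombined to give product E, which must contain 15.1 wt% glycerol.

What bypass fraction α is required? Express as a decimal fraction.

All 1108×0.088 = 97.504 t/h of glycerol reaches E, so E = 97.504/0.151 = 645.72 t/h and vapour = 462.28 t/h.
The evaporator receives (1−α)·1108 of feed at 0.912 water and removes 0.801 of that water:
0.801×0.912×(1−α)×1108 = 462.28
(1−α) = 462.28/809.41 = 0.5711;  α = 0.4289.

0.429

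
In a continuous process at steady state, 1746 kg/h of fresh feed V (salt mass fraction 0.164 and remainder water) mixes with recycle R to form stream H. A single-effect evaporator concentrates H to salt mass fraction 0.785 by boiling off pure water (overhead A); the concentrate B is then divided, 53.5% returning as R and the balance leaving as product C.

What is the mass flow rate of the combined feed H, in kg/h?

Overall salt balance (none leaves overhead): salt in fresh feed = salt in product, i.e. 1746×0.164 = (1−0.535)·B·0.785.
B = 286.34/(0.785×0.465) = 784.45 kg/h.
Recycle R = 0.535×784.45 = 419.68 kg/h.
Combined feed H = 1746 + 419.68 = 2165.7 kg/h.

2166 kg/h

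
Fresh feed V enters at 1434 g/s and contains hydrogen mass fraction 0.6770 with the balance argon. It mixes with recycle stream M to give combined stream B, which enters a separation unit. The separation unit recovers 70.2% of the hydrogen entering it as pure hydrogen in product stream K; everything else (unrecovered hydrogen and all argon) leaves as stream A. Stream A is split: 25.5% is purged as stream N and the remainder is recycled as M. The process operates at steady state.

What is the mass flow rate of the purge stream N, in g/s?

argon enters only via V and leaves only via the purge: 1434×0.323 = 0.255×(argon in A), and the separation unit passes all argon, so argon in B = argon in A = 1816.4 g/s.
hydrogen in B: m_A = 1434×0.677 + (1−0.255)·(1−0.702)·m_A, so m_A = 970.82/0.7780 = 1247.9 g/s.
A = (1−0.702)×1247.9 + 1816.4 = 2188.3 g/s.
Purge N = 0.255×2188.3 = 558.01 g/s.

558 g/s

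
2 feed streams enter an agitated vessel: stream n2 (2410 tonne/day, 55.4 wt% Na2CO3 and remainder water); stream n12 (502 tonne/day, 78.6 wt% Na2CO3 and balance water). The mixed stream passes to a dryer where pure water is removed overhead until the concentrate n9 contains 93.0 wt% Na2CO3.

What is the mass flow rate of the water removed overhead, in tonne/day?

1052 tonne/day

Na2CO3 entering = 2410×0.554 + 502×0.786 = 1729.7 tonne/day.
All Na2CO3 reports to n9, so n9 = 1729.7/0.930 = 1859.9 tonne/day.
Total feed = 2912 tonne/day; overhead = 2912 − 1859.9 = 1052.1 tonne/day.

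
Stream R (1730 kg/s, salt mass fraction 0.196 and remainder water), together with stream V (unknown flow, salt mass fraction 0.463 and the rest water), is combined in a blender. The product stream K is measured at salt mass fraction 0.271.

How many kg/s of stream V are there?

Let V be the unknown flow. Total out = 1730 + V.
salt balance: 339.08 + 0.463·V = 0.271·(1730 + V)
(0.463 − 0.271)·V = 0.271×1730 − 339.08 = 129.75
V = 129.75 / 0.192 = 675.78 kg/s

675.8 kg/s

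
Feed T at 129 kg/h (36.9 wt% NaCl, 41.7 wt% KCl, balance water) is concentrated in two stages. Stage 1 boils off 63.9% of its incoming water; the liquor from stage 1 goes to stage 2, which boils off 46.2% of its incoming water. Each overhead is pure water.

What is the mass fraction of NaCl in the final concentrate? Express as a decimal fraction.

water in feed = 129×0.214 = 27.606 kg/h.
After stage 1: water left = (1−0.639)×27.606 = 9.9658; stream total = 111.36 kg/h.
After stage 2: water left = (1−0.462)×9.9658 = 5.3616; final concentrate = 106.76 kg/h.
NaCl fraction = 47.601/106.76 = 0.4459.

0.4459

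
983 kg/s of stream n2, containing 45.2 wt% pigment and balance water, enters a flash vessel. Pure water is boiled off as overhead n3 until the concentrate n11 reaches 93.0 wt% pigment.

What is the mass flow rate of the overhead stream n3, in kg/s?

505.2 kg/s

pigment is conserved: 983×0.452 = 444.32 kg/s all reports to the concentrate.
Concentrate = 444.32/(target fraction) = 477.76 kg/s.
Overhead = 983 − 477.76 = 505.24 kg/s.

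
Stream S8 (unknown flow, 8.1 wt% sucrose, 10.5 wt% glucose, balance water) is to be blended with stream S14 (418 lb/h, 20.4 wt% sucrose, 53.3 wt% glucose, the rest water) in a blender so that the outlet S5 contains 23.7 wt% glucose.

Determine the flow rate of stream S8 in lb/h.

Let S8 be the unknown flow. Total out = 418 + S8.
glucose balance: 222.79 + 0.105·S8 = 0.237·(418 + S8)
(0.105 − 0.237)·S8 = 0.237×418 − 222.79 = -123.73
S8 = -123.73 / -0.132 = 937.33 lb/h

937.3 lb/h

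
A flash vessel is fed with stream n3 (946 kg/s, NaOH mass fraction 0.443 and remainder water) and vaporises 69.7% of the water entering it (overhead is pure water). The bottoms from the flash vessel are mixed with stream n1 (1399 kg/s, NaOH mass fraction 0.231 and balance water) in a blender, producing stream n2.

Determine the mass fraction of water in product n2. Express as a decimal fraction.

0.625

Vapour removed = 0.697×0.557×946 = 367.26 kg/s; concentrate = 578.74 kg/s.
water reaching the mixer = 159.66 (from concentrate) + 1399×0.769 = 1235.5 kg/s.
Product flow = 578.74 + 1399 = 1977.7 kg/s; water fraction = 0.625.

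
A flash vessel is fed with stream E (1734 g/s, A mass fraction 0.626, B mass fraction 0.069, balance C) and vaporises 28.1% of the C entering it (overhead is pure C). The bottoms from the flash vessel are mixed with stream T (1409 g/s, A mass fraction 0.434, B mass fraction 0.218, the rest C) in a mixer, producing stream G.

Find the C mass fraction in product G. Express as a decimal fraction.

Vapour removed = 0.281×0.305×1734 = 148.61 g/s; concentrate = 1585.4 g/s.
C reaching the mixer = 380.26 (from concentrate) + 1409×0.348 = 870.59 g/s.
Product flow = 1585.4 + 1409 = 2994.4 g/s; C fraction = 0.291.

0.291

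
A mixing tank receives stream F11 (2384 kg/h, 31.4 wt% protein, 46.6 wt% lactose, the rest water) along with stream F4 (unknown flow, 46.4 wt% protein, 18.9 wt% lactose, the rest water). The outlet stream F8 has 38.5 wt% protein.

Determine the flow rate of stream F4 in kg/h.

Let F4 be the unknown flow. Total out = 2384 + F4.
protein balance: 748.58 + 0.464·F4 = 0.385·(2384 + F4)
(0.464 − 0.385)·F4 = 0.385×2384 − 748.58 = 169.26
F4 = 169.26 / 0.079 = 2142.6 kg/h

2143 kg/h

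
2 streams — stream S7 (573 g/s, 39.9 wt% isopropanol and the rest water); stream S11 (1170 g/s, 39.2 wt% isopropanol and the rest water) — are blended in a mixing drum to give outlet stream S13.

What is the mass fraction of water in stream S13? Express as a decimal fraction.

Total flow out = 573 + 1170 = 1743 g/s.
water in = 573×0.601 + 1170×0.608 = 1055.7 g/s.
water mass fraction in S13 = 1055.7/1743 = 0.606.

0.606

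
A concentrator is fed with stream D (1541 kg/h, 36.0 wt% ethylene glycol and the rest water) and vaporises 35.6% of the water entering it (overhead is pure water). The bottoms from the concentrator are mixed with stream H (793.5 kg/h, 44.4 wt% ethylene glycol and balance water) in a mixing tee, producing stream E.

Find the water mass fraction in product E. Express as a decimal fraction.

Vapour removed = 0.356×0.640×1541 = 351.1 kg/h; concentrate = 1189.9 kg/h.
water reaching the mixer = 635.14 (from concentrate) + 793.5×0.556 = 1076.3 kg/h.
Product flow = 1189.9 + 793.5 = 1983.4 kg/h; water fraction = 0.5427.

0.5427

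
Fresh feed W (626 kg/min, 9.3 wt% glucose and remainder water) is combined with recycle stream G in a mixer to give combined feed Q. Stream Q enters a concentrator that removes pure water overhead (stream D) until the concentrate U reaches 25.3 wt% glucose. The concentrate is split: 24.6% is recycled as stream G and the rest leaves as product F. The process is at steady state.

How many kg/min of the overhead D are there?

395.9 kg/min

Overall glucose balance (none leaves overhead): glucose in fresh feed = glucose in product, i.e. 626×0.093 = (1−0.246)·U·0.253.
U = 58.218/(0.253×0.754) = 305.19 kg/min.
Recycle G = 0.246×305.19 = 75.076 kg/min.
Combined feed Q = 626 + 75.076 = 701.08 kg/min.
Overhead D = Q − U = 701.08 − 305.19 = 395.89 kg/min.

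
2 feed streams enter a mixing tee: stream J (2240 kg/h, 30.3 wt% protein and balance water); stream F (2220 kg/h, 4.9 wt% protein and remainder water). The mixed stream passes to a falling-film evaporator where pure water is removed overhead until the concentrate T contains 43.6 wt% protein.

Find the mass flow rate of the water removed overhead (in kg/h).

protein entering = 2240×0.303 + 2220×0.049 = 787.5 kg/h.
All protein reports to T, so T = 787.5/0.436 = 1806.2 kg/h.
Total feed = 4460 kg/h; overhead = 4460 − 1806.2 = 2653.8 kg/h.

2654 kg/h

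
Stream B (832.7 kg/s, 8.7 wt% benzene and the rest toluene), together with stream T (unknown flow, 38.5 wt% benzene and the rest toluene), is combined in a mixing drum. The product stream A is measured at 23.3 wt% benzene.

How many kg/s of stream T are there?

799.8 kg/s

Let T be the unknown flow. Total out = 832.7 + T.
benzene balance: 72.445 + 0.385·T = 0.233·(832.7 + T)
(0.385 − 0.233)·T = 0.233×832.7 − 72.445 = 121.57
T = 121.57 / 0.152 = 799.83 kg/s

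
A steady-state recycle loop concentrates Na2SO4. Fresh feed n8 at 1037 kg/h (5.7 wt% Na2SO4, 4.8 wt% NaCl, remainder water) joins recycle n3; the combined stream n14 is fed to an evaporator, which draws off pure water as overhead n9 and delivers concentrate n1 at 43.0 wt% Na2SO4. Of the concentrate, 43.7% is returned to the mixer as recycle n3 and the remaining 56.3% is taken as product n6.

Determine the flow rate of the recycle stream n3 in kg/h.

106.7 kg/h

Overall Na2SO4 balance (none leaves overhead): Na2SO4 in fresh feed = Na2SO4 in product, i.e. 1037×0.057 = (1−0.437)·n1·0.430.
n1 = 59.109/(0.430×0.563) = 244.16 kg/h.
Recycle n3 = 0.437×244.16 = 106.7 kg/h.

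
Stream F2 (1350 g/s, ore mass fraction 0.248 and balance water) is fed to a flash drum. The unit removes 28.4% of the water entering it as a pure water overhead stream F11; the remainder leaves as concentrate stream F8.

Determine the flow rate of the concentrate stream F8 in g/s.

1062 g/s

water entering = 1350×0.752 = 1015.2 g/s; overhead removed = 0.284×1015.2 = 288.32 g/s.
Concentrate = 1350 − 288.32 = 1061.7 g/s.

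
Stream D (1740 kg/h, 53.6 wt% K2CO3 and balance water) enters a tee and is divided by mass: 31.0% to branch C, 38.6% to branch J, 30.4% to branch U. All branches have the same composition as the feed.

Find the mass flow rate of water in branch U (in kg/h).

Branch U total = 0.304×1740 = 528.96 kg/h.
water in U = 0.464×528.96 = 245.44 kg/h.

245.4 kg/h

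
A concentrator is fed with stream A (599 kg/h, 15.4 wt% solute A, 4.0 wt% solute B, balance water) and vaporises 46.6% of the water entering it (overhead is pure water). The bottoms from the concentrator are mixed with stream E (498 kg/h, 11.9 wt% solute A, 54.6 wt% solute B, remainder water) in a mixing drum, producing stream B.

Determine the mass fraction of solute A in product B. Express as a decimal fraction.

Vapour removed = 0.466×0.806×599 = 224.98 kg/h; concentrate = 374.02 kg/h.
solute A reaching the mixer = 92.246 (from concentrate) + 498×0.119 = 151.51 kg/h.
Product flow = 374.02 + 498 = 872.02 kg/h; solute A fraction = 0.174.

0.174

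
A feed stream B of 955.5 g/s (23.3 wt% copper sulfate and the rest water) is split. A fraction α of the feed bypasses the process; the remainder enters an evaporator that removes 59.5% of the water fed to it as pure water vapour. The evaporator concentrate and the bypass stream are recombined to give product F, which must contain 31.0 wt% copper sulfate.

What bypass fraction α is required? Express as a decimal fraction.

0.456

All 955.5×0.233 = 222.63 g/s of copper sulfate reaches F, so F = 222.63/0.310 = 718.17 g/s and vapour = 237.33 g/s.
The evaporator receives (1−α)·955.5 of feed at 0.767 water and removes 0.595 of that water:
0.595×0.767×(1−α)×955.5 = 237.33
(1−α) = 237.33/436.06 = 0.5443;  α = 0.4557.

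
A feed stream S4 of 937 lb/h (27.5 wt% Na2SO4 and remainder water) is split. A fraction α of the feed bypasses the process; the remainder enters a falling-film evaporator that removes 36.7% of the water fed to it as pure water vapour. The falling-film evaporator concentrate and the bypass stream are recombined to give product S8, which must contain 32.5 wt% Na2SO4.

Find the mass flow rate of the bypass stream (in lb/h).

All 937×0.275 = 257.68 lb/h of Na2SO4 reaches S8, so S8 = 257.68/0.325 = 792.85 lb/h and vapour = 144.15 lb/h.
The evaporator receives (1−α)·937 of feed at 0.725 water and removes 0.367 of that water:
0.367×0.725×(1−α)×937 = 144.15
(1−α) = 144.15/249.31 = 0.5782;  α = 0.4218.
Bypass flow = 0.4218×937 = 395.22 lb/h.

395.2 lb/h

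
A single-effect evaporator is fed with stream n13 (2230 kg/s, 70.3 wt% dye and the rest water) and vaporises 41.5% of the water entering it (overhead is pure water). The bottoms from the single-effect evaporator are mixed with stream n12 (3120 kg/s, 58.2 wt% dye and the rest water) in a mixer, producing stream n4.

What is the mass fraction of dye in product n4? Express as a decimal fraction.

Vapour removed = 0.415×0.297×2230 = 274.86 kg/s; concentrate = 1955.1 kg/s.
dye reaching the mixer = 1567.7 (from concentrate) + 3120×0.582 = 3383.5 kg/s.
Product flow = 1955.1 + 3120 = 5075.1 kg/s; dye fraction = 0.6667.

0.6667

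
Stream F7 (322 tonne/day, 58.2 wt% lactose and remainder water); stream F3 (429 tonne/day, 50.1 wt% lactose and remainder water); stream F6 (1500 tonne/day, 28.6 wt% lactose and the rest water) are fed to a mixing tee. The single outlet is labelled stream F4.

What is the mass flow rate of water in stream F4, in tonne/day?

water out = water in = 322×0.418 + 429×0.499 + 1500×0.714 = 1419.7 tonne/day.

1420 tonne/day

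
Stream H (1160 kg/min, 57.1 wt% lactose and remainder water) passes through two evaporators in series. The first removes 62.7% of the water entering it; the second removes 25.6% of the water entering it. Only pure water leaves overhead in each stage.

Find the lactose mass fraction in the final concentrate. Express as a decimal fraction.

water in feed = 1160×0.429 = 497.64 kg/min.
After stage 1: water left = (1−0.627)×497.64 = 185.62; stream total = 847.98 kg/min.
After stage 2: water left = (1−0.256)×185.62 = 138.1; final concentrate = 800.46 kg/min.
lactose fraction = 662.36/800.46 = 0.8275.

0.8275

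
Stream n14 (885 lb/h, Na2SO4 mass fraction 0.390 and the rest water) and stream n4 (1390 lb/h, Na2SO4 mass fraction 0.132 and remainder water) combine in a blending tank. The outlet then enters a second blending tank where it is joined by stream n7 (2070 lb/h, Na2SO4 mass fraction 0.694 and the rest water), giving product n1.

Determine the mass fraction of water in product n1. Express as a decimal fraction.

Overall, product flow = 4345 lb/h.
water in = 885×0.610 + 1390×0.868 + 2070×0.306 = 2379.8 lb/h.
water fraction in n1 = 0.548.

0.548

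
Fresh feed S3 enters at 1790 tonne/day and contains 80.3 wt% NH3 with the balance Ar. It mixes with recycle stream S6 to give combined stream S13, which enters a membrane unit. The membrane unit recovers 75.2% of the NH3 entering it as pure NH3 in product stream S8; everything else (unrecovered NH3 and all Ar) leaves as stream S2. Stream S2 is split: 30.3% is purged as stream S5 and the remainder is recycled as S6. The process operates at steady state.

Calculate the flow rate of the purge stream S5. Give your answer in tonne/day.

483.2 tonne/day

Ar enters only via S3 and leaves only via the purge: 1790×0.197 = 0.303×(Ar in S2), and the membrane unit passes all Ar, so Ar in S13 = Ar in S2 = 1163.8 tonne/day.
NH3 in S13: m_A = 1790×0.803 + (1−0.303)·(1−0.752)·m_A, so m_A = 1437.4/0.8271 = 1737.8 tonne/day.
S2 = (1−0.752)×1737.8 + 1163.8 = 1594.8 tonne/day.
Purge S5 = 0.303×1594.8 = 483.21 tonne/day.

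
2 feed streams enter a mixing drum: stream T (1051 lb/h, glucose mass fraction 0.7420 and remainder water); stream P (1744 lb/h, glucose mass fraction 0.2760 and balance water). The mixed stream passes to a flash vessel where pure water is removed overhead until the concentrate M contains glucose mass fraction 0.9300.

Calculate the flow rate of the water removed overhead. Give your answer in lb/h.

glucose entering = 1051×0.742 + 1744×0.276 = 1261.2 lb/h.
All glucose reports to M, so M = 1261.2/0.930 = 1356.1 lb/h.
Total feed = 2795 lb/h; overhead = 2795 − 1356.1 = 1438.9 lb/h.

1439 lb/h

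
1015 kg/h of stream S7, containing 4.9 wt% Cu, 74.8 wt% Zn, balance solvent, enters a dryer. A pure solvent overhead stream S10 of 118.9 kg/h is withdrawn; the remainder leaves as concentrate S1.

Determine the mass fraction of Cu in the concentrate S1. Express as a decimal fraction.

0.0555

Cu is not removed: 1015×0.049 = 49.735 kg/h of Cu enters S1.
Concentrate = 1015 − 118.9 = 896.1 kg/h.
Mass fraction = 49.735/896.1 = 0.0555.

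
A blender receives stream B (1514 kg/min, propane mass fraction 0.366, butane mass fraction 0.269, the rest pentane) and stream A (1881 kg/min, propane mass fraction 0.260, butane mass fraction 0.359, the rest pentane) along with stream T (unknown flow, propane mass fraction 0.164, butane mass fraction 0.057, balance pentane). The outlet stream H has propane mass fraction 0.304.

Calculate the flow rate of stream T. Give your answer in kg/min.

79.31 kg/min

Let T be the unknown flow. Total out = 3395 + T.
propane balance: 1043.2 + 0.164·T = 0.304·(3395 + T)
(0.164 − 0.304)·T = 0.304×3395 − 1043.2 = -11.104
T = -11.104 / -0.140 = 79.314 kg/min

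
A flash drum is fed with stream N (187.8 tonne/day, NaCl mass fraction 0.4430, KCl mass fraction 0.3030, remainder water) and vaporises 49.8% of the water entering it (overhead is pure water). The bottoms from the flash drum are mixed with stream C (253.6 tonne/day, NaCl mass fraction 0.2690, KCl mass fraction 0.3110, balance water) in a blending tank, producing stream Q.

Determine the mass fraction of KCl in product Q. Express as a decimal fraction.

0.3251

Vapour removed = 0.498×0.254×187.8 = 23.755 tonne/day; concentrate = 164.04 tonne/day.
KCl reaching the mixer = 56.903 (from concentrate) + 253.6×0.311 = 135.77 tonne/day.
Product flow = 164.04 + 253.6 = 417.64 tonne/day; KCl fraction = 0.3251.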